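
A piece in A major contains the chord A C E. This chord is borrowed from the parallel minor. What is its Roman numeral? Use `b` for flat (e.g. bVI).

i

The root A is the diatonic 1st degree of A major; the borrowing shows in the chord quality. A–C–E is a minor chord — the form found in A minor, not the diatonic I (A). Borrowed into A major it is written i.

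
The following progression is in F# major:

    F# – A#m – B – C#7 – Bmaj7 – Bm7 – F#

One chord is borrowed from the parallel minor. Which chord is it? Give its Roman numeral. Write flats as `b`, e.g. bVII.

In F# major the diatonic chords are F#, G#m, A#m, B, C#, D#m, E#dim. F#, A#m, B, C#7 and Bmaj7 are all diatonic. Bm7 (B–D–F#–A) is not: scale degree 4 in F# major carries B (IV). In F# minor the chord on that degree is Bm7, so here it functions as iv7, borrowed from the parallel minor.

iv7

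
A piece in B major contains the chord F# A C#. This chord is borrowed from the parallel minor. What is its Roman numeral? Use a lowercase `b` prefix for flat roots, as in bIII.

The root F# is the diatonic 5th degree of B major; the borrowing shows in the chord quality. Diatonically B major has F# (V) on that degree; F#–A–C# is instead the minor chord native to B minor, so it takes the label v.

v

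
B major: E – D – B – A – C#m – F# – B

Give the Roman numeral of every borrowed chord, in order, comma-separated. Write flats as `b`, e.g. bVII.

B major has the diatonic set B, C#m, D#m, E, F#, G#m, A#dim. E, B, C#m and F# are all diatonic. D (D–F#–A) is not: scale degree 3 in B major carries D#m (iii). In B minor the chord on that degree is D, so here it functions as bIII, borrowed from the parallel minor. But A (A–C#–E) is foreign: the diatonic vii° on degree 7 is A#dim, whereas A comes from B minor. It is labeled bVII.

bIII, bVII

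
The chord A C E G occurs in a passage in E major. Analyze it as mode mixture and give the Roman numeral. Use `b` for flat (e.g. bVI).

The root A is the diatonic 4th degree of E major; the borrowing shows in the chord quality. The diatonic chord on degree 4 would be A (IV), but A–C–E–G is the minor-seventh chord from E minor. As a borrowed chord it is labeled iv7.

iv7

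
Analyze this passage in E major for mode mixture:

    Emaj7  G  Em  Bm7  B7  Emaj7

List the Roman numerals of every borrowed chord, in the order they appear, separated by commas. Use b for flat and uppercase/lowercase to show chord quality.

bIII, i, v7

The diatonic triads in E major are E, F#m, G#m, A, B, C#m, D#dim. Emaj7 and B7 are both diatonic. G (G–B–D) is not: scale degree 3 in E major carries G#m (iii). In E minor the chord on that degree is G, so here it functions as bIII, borrowed from the parallel minor. But Em (E–G–B) is foreign: the diatonic I on degree 1 is E, whereas Em comes from E minor. It is labeled i. But Bm7 (B–D–F#–A) is foreign: the diatonic V on degree 5 is B, whereas Bm7 comes from E minor. It is labeled v7.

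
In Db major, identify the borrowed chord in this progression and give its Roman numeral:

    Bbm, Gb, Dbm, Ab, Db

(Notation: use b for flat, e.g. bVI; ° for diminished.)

Db major has the diatonic set Db, Ebm, Fm, Gb, Ab, Bbm, Cdim. Of the given chords, Bbm, Gb, Ab and Db are diatonic. But Dbm (Db–Fb–Ab) is foreign: the diatonic I on degree 1 is Db, whereas Dbm comes from Db minor. It is labeled i.

i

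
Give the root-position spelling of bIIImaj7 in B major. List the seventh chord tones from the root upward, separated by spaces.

Scale degree 3 in B major is D#. bIIImaj7 uses the lowered form, D, taken from B minor. Building the major-seventh chord from the parallel minor on D: D–F#–A–C#.

D F# A C#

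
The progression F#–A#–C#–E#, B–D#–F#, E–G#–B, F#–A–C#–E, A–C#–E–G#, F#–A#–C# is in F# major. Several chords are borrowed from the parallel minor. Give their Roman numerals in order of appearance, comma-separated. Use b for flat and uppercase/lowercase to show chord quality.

In F# major the diatonic chords are F#, G#m, A#m, B, C#, D#m, E#dim. Of the given chords, F#–A#–C#–E# = F#maj7, B–D#–F# = B and F#–A#–C# = F# are diatonic. But E–G#–B is foreign: the diatonic vii° on degree 7 is E#dim, whereas E comes from F# minor. It is labeled bVII. F#–A–C#–E doesn't fit — on degree 1 F# major would have F# (I). F#m7 is the degree-1 chord of F# minor, so it is the borrowed i7. But A–C#–E–G# is foreign: the diatonic iii on degree 3 is A#m, whereas Amaj7 comes from F# minor. It is labeled bIIImaj7.

bVII, i7, bIIImaj7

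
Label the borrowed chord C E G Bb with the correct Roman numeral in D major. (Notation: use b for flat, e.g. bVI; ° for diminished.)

C is the lowered form of scale degree 7 in D major (the diatonic degree 7 is C#). C–E–G–Bb is a dominant-seventh chord — the form found in D minor, not the diatonic vii° (C#dim). Borrowed into D major it is written bVII7.

bVII7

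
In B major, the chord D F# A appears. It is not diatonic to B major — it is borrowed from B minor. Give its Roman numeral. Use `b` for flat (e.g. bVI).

bIII

D is the lowered form of scale degree 3 in B major (the diatonic degree 3 is D#). D–F#–A is a major chord — the form found in B minor, not the diatonic iii (D#m). Borrowed into B major it is written bIII.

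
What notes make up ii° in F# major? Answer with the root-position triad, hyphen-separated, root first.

G#-B-D

The root, G#, is scale degree 2 — the same note in F# major and F# minor; only the chord quality changes. Stacking thirds in F# minor on G# gives G#–B–D.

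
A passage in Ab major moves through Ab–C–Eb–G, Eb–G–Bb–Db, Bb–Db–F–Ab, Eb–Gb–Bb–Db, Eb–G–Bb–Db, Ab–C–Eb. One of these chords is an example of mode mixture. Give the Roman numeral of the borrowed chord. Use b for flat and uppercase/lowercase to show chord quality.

The diatonic triads in Ab major are Ab, Bbm, Cm, Db, Eb, Fm, Gdim. Ab–C–Eb–G = Abmaj7, Eb–G–Bb–Db = Eb7, Bb–Db–F–Ab = Bbm7 and Ab–C–Eb = Ab all belong to that set. But Eb–Gb–Bb–Db is foreign: the diatonic V on degree 5 is Eb, whereas Ebm7 comes from Ab minor. It is labeled v7.

v7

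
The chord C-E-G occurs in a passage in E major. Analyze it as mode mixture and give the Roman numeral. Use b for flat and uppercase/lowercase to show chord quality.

bVI

C is the lowered form of scale degree 6 in E major (the diatonic degree 6 is C#). The diatonic chord on degree 6 would be C#m (vi), but C–E–G is the major chord from E minor. As a borrowed chord it is labeled bVI.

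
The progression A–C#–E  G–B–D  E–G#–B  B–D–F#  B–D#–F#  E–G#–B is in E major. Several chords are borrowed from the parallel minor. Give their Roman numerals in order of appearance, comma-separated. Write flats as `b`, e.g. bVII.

bIII, v

The diatonic triads in E major are E, F#m, G#m, A, B, C#m, D#dim. A–C#–E = A, E–G#–B = E and B–D#–F# = B are all diatonic. G–B–D doesn't fit — on degree 3 E major would have G#m (iii). G is the degree-3 chord of E minor, so it is the borrowed bIII. B–D–F# is not: scale degree 5 in E major carries B (V). In E minor the chord on that degree is Bm, so here it functions as v, borrowed from the parallel minor.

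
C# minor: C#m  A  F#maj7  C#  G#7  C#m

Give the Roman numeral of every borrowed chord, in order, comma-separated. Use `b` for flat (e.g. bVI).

IVmaj7, I

C# minor has the diatonic set C#m, D#dim, E, F#m, G#, A, B (with V from harmonic minor). C#m, A and G#7 are all diatonic. F#maj7 (F#–A#–C#–E#) is not: scale degree 4 in C# minor carries F#m (iv). In C# major the chord on that degree is F#maj7, so here it functions as IVmaj7, borrowed from the parallel major. C# (C#–E#–G#) is not: scale degree 1 in C# minor carries C#m (i). In C# major the chord on that degree is C#, so here it functions as I, borrowed from the parallel major.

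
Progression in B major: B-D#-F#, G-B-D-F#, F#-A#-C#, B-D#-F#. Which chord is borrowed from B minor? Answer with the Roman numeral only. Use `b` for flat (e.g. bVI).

B major has the diatonic set B, C#m, D#m, E, F#, G#m, A#dim. B–D#–F# = B and F#–A#–C# = F# are both diatonic. But G–B–D–F# is foreign: the diatonic vi on degree 6 is G#m, whereas Gmaj7 comes from B minor. It is labeled bVImaj7.

bVImaj7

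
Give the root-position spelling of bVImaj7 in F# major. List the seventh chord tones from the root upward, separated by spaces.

D F# A C#

Scale degree 6 in F# major is D#. bVImaj7 uses the lowered form, D, taken from F# minor. Stacking thirds in F# minor on D gives D–F#–A–C#.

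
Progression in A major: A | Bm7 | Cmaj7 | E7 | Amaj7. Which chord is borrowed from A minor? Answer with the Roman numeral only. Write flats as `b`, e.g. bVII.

A major has the diatonic set A, Bm, C#m, D, E, F#m, G#dim. Of the given chords, A, Bm7, E7 and Amaj7 are diatonic. Cmaj7 (C–E–G–B) is not: scale degree 3 in A major carries C#m (iii). In A minor the chord on that degree is Cmaj7, so here it functions as bIIImaj7, borrowed from the parallel minor.

bIIImaj7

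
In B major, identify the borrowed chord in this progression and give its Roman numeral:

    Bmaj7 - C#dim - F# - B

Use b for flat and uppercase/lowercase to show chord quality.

B major has the diatonic set B, C#m, D#m, E, F#, G#m, A#dim. Bmaj7, F# and B all belong to that set. But C#dim (C#–E–G) is foreign: the diatonic ii on degree 2 is C#m, whereas C#dim comes from B minor. It is labeled ii°.

ii°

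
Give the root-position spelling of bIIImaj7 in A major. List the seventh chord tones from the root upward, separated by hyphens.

Scale degree 3 in A major is C#. bIIImaj7 uses the lowered form, C, taken from A minor. In A minor the chord on C is C–E–G–B.

C-E-G-B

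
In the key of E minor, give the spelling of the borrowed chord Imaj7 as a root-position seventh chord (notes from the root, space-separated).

Imaj7 is built on scale degree 1, which is E in both E minor and its parallel. Building the major-seventh chord from the parallel major on E: E–G#–B–D#.

E G# B D#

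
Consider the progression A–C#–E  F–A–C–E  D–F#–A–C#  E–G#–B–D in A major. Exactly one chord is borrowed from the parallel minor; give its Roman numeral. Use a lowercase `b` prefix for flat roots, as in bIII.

bVImaj7

The diatonic triads in A major are A, Bm, C#m, D, E, F#m, G#dim. A–C#–E = A, D–F#–A–C# = Dmaj7 and E–G#–B–D = E7 all belong to that set. F–A–C–E doesn't fit — on degree 6 A major would have F#m (vi). Fmaj7 is the degree-6 chord of A minor, so it is the borrowed bVImaj7.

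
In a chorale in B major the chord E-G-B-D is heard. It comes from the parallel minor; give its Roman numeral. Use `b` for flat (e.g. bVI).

iv7

The root E is the diatonic 4th degree of B major; the borrowing shows in the chord quality. The diatonic chord on degree 4 would be E (IV), but E–G–B–D is the minor-seventh chord from B minor. As a borrowed chord it is labeled iv7.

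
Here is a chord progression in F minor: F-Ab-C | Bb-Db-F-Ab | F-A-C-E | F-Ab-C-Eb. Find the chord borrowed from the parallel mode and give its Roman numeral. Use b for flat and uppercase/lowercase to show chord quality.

Imaj7

F minor has the diatonic set Fm, Gdim, Ab, Bbm, C, Db, Eb (with V from harmonic minor). F–Ab–C = Fm, Bb–Db–F–Ab = Bbm7 and F–Ab–C–Eb = Fm7 all belong to that set. F–A–C–E is not: scale degree 1 in F minor carries Fm (i). In F major the chord on that degree is Fmaj7, so here it functions as Imaj7, borrowed from the parallel major.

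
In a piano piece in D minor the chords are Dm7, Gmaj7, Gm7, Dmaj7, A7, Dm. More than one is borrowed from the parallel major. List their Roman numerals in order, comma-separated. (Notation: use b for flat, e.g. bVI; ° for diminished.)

D minor has the diatonic set Dm, Edim, F, Gm, A, Bb, C (with V from harmonic minor). Of the given chords, Dm7, Gm7, A7 and Dm are diatonic. Gmaj7 (G–B–D–F#) doesn't fit — on degree 4 D minor would have Gm (iv). Gmaj7 is the degree-4 chord of D major, so it is the borrowed IVmaj7. Dmaj7 (D–F#–A–C#) is not: scale degree 1 in D minor carries Dm (i). In D major the chord on that degree is Dmaj7, so here it functions as Imaj7, borrowed from the parallel major.

IVmaj7, Imaj7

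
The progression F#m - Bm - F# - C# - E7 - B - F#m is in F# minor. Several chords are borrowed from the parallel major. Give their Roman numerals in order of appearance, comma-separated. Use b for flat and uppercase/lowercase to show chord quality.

In F# minor (with V from harmonic minor) the diatonic chords are F#m, G#dim, A, Bm, C#, D, E. F#m, Bm, C# and E7 are all diatonic. But F# (F#–A#–C#) is foreign: the diatonic i on degree 1 is F#m, whereas F# comes from F# major. It is labeled I. B (B–D#–F#) is not: scale degree 4 in F# minor carries Bm (iv). In F# major the chord on that degree is B, so here it functions as IV, borrowed from the parallel major.

I, IV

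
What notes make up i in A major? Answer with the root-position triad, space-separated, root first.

i is built on scale degree 1, which is A in both A major and its parallel. Building the minor chord from the parallel minor on A: A–C–E.

A C E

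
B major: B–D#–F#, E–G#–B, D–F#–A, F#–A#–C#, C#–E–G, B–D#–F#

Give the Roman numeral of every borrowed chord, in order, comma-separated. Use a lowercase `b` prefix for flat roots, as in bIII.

B major has the diatonic set B, C#m, D#m, E, F#, G#m, A#dim. Of the given chords, B–D#–F# = B, E–G#–B = E and F#–A#–C# = F# are diatonic. But D–F#–A is foreign: the diatonic iii on degree 3 is D#m, whereas D comes from B minor. It is labeled bIII. But C#–E–G is foreign: the diatonic ii on degree 2 is C#m, whereas C#dim comes from B minor. It is labeled ii°.

bIII, ii°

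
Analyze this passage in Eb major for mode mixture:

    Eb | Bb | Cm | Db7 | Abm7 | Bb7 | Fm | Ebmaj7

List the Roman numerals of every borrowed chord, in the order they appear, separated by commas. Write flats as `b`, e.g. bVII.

bVII7, iv7

The diatonic triads in Eb major are Eb, Fm, Gm, Ab, Bb, Cm, Ddim. Of the given chords, Eb, Bb, Cm, Bb7, Fm and Ebmaj7 are diatonic. But Db7 (Db–F–Ab–Cb) is foreign: the diatonic vii° on degree 7 is Ddim, whereas Db7 comes from Eb minor. It is labeled bVII7. But Abm7 (Ab–Cb–Eb–Gb) is foreign: the diatonic IV on degree 4 is Ab, whereas Abm7 comes from Eb minor. It is labeled iv7.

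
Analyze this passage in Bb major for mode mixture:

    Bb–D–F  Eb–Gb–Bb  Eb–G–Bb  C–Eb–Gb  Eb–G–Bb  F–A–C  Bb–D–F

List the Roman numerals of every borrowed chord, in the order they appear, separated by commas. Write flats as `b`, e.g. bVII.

The diatonic triads in Bb major are Bb, Cm, Dm, Eb, F, Gm, Adim. Bb–D–F = Bb, Eb–G–Bb = Eb and F–A–C = F are all diatonic. Eb–Gb–Bb is not: scale degree 4 in Bb major carries Eb (IV). In Bb minor the chord on that degree is Ebm, so here it functions as iv, borrowed from the parallel minor. C–Eb–Gb is not: scale degree 2 in Bb major carries Cm (ii). In Bb minor the chord on that degree is Cdim, so here it functions as ii°, borrowed from the parallel minor.

iv, ii°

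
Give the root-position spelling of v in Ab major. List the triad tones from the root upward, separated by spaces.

Eb Gb Bb

v is built on scale degree 5, which is Eb in both Ab major and its parallel. Stacking thirds in Ab minor on Eb gives Eb–Gb–Bb.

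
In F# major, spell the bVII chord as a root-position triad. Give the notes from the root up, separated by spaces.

bVII is built on the lowered scale degree 7. In F# major degree 7 is E#; lowered it becomes E. Building the major chord from the parallel minor on E: E–G#–B.

E G# B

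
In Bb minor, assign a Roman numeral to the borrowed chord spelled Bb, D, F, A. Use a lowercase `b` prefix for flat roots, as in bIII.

Imaj7

The root Bb is the diatonic 1st degree of Bb minor; the borrowing shows in the chord quality. The diatonic chord on degree 1 would be Bbm (i), but Bb–D–F–A is the major-seventh chord from Bb major. As a borrowed chord it is labeled Imaj7.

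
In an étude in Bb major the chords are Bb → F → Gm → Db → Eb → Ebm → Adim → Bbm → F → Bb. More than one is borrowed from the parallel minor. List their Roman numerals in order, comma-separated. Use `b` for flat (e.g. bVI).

The diatonic triads in Bb major are Bb, Cm, Dm, Eb, F, Gm, Adim. Of the given chords, Bb, F, Gm, Eb and Adim are diatonic. Db (Db–F–Ab) doesn't fit — on degree 3 Bb major would have Dm (iii). Db is the degree-3 chord of Bb minor, so it is the borrowed bIII. But Ebm (Eb–Gb–Bb) is foreign: the diatonic IV on degree 4 is Eb, whereas Ebm comes from Bb minor. It is labeled iv. Bbm (Bb–Db–F) is not: scale degree 1 in Bb major carries Bb (I). In Bb minor the chord on that degree is Bbm, so here it functions as i, borrowed from the parallel minor.

bIII, iv, i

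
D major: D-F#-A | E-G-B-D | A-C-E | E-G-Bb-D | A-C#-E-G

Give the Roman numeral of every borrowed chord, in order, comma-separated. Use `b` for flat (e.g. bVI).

v, iiø7

The diatonic triads in D major are D, Em, F#m, G, A, Bm, C#dim. D–F#–A = D, E–G–B–D = Em7 and A–C#–E–G = A7 all belong to that set. A–C–E is not: scale degree 5 in D major carries A (V). In D minor the chord on that degree is Am, so here it functions as v, borrowed from the parallel minor. E–G–Bb–D doesn't fit — on degree 2 D major would have Em (ii). Em7b5 is the degree-2 chord of D minor, so it is the borrowed iiø7.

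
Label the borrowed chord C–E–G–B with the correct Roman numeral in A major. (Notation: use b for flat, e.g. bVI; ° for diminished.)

The root C is the lowered 3rd scale degree — diatonically A major has C# there. C–E–G–B is a major-seventh chord — the form found in A minor, not the diatonic iii (C#m). Borrowed into A major it is written bIIImaj7.

bIIImaj7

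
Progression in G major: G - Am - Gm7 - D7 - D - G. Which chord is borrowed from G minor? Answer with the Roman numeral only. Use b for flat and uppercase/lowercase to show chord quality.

i7

In G major the diatonic chords are G, Am, Bm, C, D, Em, F#dim. G, Am, D7 and D all belong to that set. Gm7 (G–Bb–D–F) doesn't fit — on degree 1 G major would have G (I). Gm7 is the degree-1 chord of G minor, so it is the borrowed i7.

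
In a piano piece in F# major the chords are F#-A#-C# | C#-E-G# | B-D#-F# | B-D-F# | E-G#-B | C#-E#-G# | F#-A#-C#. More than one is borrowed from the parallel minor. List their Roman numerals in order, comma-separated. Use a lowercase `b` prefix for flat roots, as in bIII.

F# major has the diatonic set F#, G#m, A#m, B, C#, D#m, E#dim. F#–A#–C# = F#, B–D#–F# = B and C#–E#–G# = C# all belong to that set. C#–E–G# doesn't fit — on degree 5 F# major would have C# (V). C#m is the degree-5 chord of F# minor, so it is the borrowed v. But B–D–F# is foreign: the diatonic IV on degree 4 is B, whereas Bm comes from F# minor. It is labeled iv. E–G#–B doesn't fit — on degree 7 F# major would have E#dim (vii°). E is the degree-7 chord of F# minor, so it is the borrowed bVII.

v, iv, bVII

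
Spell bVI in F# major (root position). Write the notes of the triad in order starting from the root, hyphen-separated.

Scale degree 6 in F# major is D#. bVI uses the lowered form, D, taken from F# minor. Stacking thirds in F# minor on D gives D–F#–A.

D-F#-A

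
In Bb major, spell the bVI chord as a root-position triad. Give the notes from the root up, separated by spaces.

Gb Bb Db

bVI is built on the lowered scale degree 6. In Bb major degree 6 is G; lowered it becomes Gb. Building the major chord from the parallel minor on Gb: Gb–Bb–Db.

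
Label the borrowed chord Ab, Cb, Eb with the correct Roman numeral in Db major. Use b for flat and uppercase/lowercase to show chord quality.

v

Ab is scale degree 5 in Db major. Ab–Cb–Eb is a minor chord — the form found in Db minor, not the diatonic V (Ab). Borrowed into Db major it is written v.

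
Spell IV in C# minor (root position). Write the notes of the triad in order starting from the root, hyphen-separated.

F#-A#-C#

The root, F#, is scale degree 4 — the same note in C# minor and C# major; only the chord quality changes. In C# major the chord on F# is F#–A#–C#.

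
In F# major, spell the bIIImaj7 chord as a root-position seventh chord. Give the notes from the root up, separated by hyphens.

Scale degree 3 in F# major is A#. bIIImaj7 uses the lowered form, A, taken from F# minor. In F# minor the chord on A is A–C#–E–G#.

A-C#-E-G#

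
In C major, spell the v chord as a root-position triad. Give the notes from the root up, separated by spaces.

G Bb D

v is built on scale degree 5, which is G in both C major and its parallel. Building the minor chord from the parallel minor on G: G–Bb–D.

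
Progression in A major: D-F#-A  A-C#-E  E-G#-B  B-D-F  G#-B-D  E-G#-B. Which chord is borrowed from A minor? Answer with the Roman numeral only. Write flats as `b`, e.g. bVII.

ii°

The diatonic triads in A major are A, Bm, C#m, D, E, F#m, G#dim. D–F#–A = D, A–C#–E = A, E–G#–B = E and G#–B–D = G#dim are all diatonic. B–D–F is not: scale degree 2 in A major carries Bm (ii). In A minor the chord on that degree is Bdim, so here it functions as ii°, borrowed from the parallel minor.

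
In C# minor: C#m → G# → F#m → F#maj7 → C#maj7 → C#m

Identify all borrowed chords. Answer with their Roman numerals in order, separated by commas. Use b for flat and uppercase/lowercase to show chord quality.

The diatonic triads in C# minor (with V from harmonic minor) are C#m, D#dim, E, F#m, G#, A, B. Of the given chords, C#m, G# and F#m are diatonic. F#maj7 (F#–A#–C#–E#) is not: scale degree 4 in C# minor carries F#m (iv). In C# major the chord on that degree is F#maj7, so here it functions as IVmaj7, borrowed from the parallel major. But C#maj7 (C#–E#–G#–B#) is foreign: the diatonic i on degree 1 is C#m, whereas C#maj7 comes from C# major. It is labeled Imaj7.

IVmaj7, Imaj7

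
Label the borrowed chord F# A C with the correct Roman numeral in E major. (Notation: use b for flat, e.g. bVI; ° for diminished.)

F# is scale degree 2 in E major. The diatonic chord on degree 2 would be F#m (ii), but F#–A–C is the diminished chord from E minor. As a borrowed chord it is labeled ii°.

ii°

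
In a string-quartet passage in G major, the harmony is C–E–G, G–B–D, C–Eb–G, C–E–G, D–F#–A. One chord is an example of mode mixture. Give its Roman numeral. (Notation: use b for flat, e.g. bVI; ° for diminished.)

The diatonic triads in G major are G, Am, Bm, C, D, Em, F#dim. C–E–G = C, G–B–D = G and D–F#–A = D are all diatonic. But C–Eb–G is foreign: the diatonic IV on degree 4 is C, whereas Cm comes from G minor. It is labeled iv.

iv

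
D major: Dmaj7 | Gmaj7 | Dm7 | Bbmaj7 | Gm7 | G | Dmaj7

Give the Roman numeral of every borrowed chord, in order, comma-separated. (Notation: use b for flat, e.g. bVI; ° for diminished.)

i7, bVImaj7, iv7

In D major the diatonic chords are D, Em, F#m, G, A, Bm, C#dim. Dmaj7, Gmaj7 and G all belong to that set. Dm7 (D–F–A–C) doesn't fit — on degree 1 D major would have D (I). Dm7 is the degree-1 chord of D minor, so it is the borrowed i7. Bbmaj7 (Bb–D–F–A) doesn't fit — on degree 6 D major would have Bm (vi). Bbmaj7 is the degree-6 chord of D minor, so it is the borrowed bVImaj7. Gm7 (G–Bb–D–F) is not: scale degree 4 in D major carries G (IV). In D minor the chord on that degree is Gm7, so here it functions as iv7, borrowed from the parallel minor.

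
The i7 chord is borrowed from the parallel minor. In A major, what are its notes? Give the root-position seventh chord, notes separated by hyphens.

A-C-E-G

The root, A, is scale degree 1 — the same note in A major and A minor; only the chord quality changes. Building the minor-seventh chord from the parallel minor on A: A–C–E–G.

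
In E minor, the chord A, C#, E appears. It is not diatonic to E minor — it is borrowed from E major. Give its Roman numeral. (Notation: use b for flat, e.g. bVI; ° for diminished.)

A is scale degree 4 in E minor. The diatonic chord on degree 4 would be Am (iv), but A–C#–E is the major chord from E major. As a borrowed chord it is labeled IV.

IV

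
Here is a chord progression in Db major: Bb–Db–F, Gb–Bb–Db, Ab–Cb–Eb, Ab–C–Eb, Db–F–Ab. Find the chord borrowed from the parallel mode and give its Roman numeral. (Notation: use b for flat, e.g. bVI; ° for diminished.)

v

In Db major the diatonic chords are Db, Ebm, Fm, Gb, Ab, Bbm, Cdim. Bb–Db–F = Bbm, Gb–Bb–Db = Gb, Ab–C–Eb = Ab and Db–F–Ab = Db are all diatonic. But Ab–Cb–Eb is foreign: the diatonic V on degree 5 is Ab, whereas Abm comes from Db minor. It is labeled v.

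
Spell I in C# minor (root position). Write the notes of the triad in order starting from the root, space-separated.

C# E# G#

The root, C#, is scale degree 1 — the same note in C# minor and C# major; only the chord quality changes. In C# major the chord on C# is C#–E#–G#.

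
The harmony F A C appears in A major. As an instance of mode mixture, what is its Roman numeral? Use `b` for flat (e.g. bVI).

bVI

F is the lowered form of scale degree 6 in A major (the diatonic degree 6 is F#). F–A–C is a major chord — the form found in A minor, not the diatonic vi (F#m). Borrowed into A major it is written bVI.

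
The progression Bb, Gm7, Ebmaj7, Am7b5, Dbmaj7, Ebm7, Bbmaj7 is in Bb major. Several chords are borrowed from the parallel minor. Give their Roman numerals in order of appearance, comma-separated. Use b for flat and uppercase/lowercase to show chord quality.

In Bb major the diatonic chords are Bb, Cm, Dm, Eb, F, Gm, Adim. Of the given chords, Bb, Gm7, Ebmaj7, Am7b5 and Bbmaj7 are diatonic. Dbmaj7 (Db–F–Ab–C) doesn't fit — on degree 3 Bb major would have Dm (iii). Dbmaj7 is the degree-3 chord of Bb minor, so it is the borrowed bIIImaj7. Ebm7 (Eb–Gb–Bb–Db) doesn't fit — on degree 4 Bb major would have Eb (IV). Ebm7 is the degree-4 chord of Bb minor, so it is the borrowed iv7.

bIIImaj7, iv7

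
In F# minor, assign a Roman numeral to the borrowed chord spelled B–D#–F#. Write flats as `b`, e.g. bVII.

IV

The root B is the diatonic 4th degree of F# minor; the borrowing shows in the chord quality. Diatonically F# minor has Bm (iv) on that degree; B–D#–F# is instead the major chord native to F# major, so it takes the label IV.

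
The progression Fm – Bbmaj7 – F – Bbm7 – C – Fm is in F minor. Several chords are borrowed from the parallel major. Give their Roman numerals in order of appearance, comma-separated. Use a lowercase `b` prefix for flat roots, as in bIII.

IVmaj7, I

In F minor (with V from harmonic minor) the diatonic chords are Fm, Gdim, Ab, Bbm, C, Db, Eb. Fm, Bbm7 and C are all diatonic. But Bbmaj7 (Bb–D–F–A) is foreign: the diatonic iv on degree 4 is Bbm, whereas Bbmaj7 comes from F major. It is labeled IVmaj7. But F (F–A–C) is foreign: the diatonic i on degree 1 is Fm, whereas F comes from F major. It is labeled I.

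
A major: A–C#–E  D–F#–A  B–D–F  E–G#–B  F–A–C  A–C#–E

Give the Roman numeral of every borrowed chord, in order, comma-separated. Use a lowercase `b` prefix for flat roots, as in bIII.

In A major the diatonic chords are A, Bm, C#m, D, E, F#m, G#dim. A–C#–E = A, D–F#–A = D and E–G#–B = E all belong to that set. B–D–F is not: scale degree 2 in A major carries Bm (ii). In A minor the chord on that degree is Bdim, so here it functions as ii°, borrowed from the parallel minor. F–A–C doesn't fit — on degree 6 A major would have F#m (vi). F is the degree-6 chord of A minor, so it is the borrowed bVI.

ii°, bVI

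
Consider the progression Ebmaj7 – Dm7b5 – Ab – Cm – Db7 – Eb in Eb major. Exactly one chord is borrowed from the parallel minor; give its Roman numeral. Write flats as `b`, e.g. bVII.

bVII7

Eb major has the diatonic set Eb, Fm, Gm, Ab, Bb, Cm, Ddim. Of the given chords, Ebmaj7, Dm7b5, Ab, Cm and Eb are diatonic. Db7 (Db–F–Ab–Cb) doesn't fit — on degree 7 Eb major would have Ddim (vii°). Db7 is the degree-7 chord of Eb minor, so it is the borrowed bVII7.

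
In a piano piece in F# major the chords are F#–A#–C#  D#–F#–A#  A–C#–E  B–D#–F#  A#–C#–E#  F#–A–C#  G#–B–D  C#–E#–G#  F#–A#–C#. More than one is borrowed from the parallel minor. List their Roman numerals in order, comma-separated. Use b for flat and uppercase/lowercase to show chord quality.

F# major has the diatonic set F#, G#m, A#m, B, C#, D#m, E#dim. F#–A#–C# = F#, D#–F#–A# = D#m, B–D#–F# = B, A#–C#–E# = A#m and C#–E#–G# = C# are all diatonic. A–C#–E doesn't fit — on degree 3 F# major would have A#m (iii). A is the degree-3 chord of F# minor, so it is the borrowed bIII. But F#–A–C# is foreign: the diatonic I on degree 1 is F#, whereas F#m comes from F# minor. It is labeled i. G#–B–D doesn't fit — on degree 2 F# major would have G#m (ii). G#dim is the degree-2 chord of F# minor, so it is the borrowed ii°.

bIII, i, ii°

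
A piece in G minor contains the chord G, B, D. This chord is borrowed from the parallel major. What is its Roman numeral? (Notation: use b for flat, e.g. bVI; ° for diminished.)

G is scale degree 1 in G minor. The diatonic chord on degree 1 would be Gm (i), but G–B–D is the major chord from G major. As a borrowed chord it is labeled I.

I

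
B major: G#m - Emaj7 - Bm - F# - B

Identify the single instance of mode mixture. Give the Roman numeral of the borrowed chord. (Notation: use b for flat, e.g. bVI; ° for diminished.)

B major has the diatonic set B, C#m, D#m, E, F#, G#m, A#dim. G#m, Emaj7, F# and B all belong to that set. Bm (B–D–F#) doesn't fit — on degree 1 B major would have B (I). Bm is the degree-1 chord of B minor, so it is the borrowed i.

i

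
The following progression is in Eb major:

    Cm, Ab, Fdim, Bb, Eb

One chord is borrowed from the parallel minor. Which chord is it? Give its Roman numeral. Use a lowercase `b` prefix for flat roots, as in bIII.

In Eb major the diatonic chords are Eb, Fm, Gm, Ab, Bb, Cm, Ddim. Cm, Ab, Bb and Eb all belong to that set. Fdim (F–Ab–Cb) doesn't fit — on degree 2 Eb major would have Fm (ii). Fdim is the degree-2 chord of Eb minor, so it is the borrowed ii°.

ii°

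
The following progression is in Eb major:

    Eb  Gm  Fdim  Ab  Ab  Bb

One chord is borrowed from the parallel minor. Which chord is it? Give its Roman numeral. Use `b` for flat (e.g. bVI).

ii°

In Eb major the diatonic chords are Eb, Fm, Gm, Ab, Bb, Cm, Ddim. Of the given chords, Eb, Gm, Ab and Bb are diatonic. Fdim (F–Ab–Cb) doesn't fit — on degree 2 Eb major would have Fm (ii). Fdim is the degree-2 chord of Eb minor, so it is the borrowed ii°.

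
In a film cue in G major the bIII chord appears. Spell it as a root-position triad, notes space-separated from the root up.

bIII is built on the lowered scale degree 3. In G major degree 3 is B; lowered it becomes Bb. In G minor the chord on Bb is Bb–D–F.

Bb D F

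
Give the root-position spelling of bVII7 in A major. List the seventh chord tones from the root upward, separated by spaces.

G B D F

The root of bVII7 is the lowered 7th degree: G# becomes G. Stacking thirds in A minor on G gives G–B–D–F.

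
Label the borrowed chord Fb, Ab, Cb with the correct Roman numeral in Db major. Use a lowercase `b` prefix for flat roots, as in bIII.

bIII

The root Fb is the lowered 3rd scale degree — diatonically Db major has F there. Diatonically Db major has Fm (iii) on that degree; Fb–Ab–Cb is instead the major chord native to Db minor, so it takes the label bIII.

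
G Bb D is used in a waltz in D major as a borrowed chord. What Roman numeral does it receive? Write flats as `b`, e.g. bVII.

iv

The root G is the diatonic 4th degree of D major; the borrowing shows in the chord quality. Diatonically D major has G (IV) on that degree; G–Bb–D is instead the minor chord native to D minor, so it takes the label iv.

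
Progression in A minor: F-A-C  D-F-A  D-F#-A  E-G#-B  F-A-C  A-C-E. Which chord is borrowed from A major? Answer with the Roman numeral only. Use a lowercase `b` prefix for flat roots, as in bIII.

The diatonic triads in A minor (with V from harmonic minor) are Am, Bdim, C, Dm, E, F, G. Of the given chords, F–A–C = F, D–F–A = Dm, E–G#–B = E and A–C–E = Am are diatonic. D–F#–A doesn't fit — on degree 4 A minor would have Dm (iv). D is the degree-4 chord of A major, so it is the borrowed IV.

IV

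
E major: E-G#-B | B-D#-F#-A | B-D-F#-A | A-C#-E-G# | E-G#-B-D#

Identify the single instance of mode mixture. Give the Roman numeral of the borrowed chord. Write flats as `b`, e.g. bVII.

v7

E major has the diatonic set E, F#m, G#m, A, B, C#m, D#dim. Of the given chords, E–G#–B = E, B–D#–F#–A = B7, A–C#–E–G# = Amaj7 and E–G#–B–D# = Emaj7 are diatonic. B–D–F#–A doesn't fit — on degree 5 E major would have B (V). Bm7 is the degree-5 chord of E minor, so it is the borrowed v7.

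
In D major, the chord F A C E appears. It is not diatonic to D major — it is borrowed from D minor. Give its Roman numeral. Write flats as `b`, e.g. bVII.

In D major scale degree 3 is F#; F is its lowered form, from D minor. The diatonic chord on degree 3 would be F#m (iii), but F–A–C–E is the major-seventh chord from D minor. As a borrowed chord it is labeled bIIImaj7.

bIIImaj7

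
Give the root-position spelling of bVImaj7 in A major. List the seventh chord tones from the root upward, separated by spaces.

bVImaj7 is built on the lowered scale degree 6. In A major degree 6 is F#; lowered it becomes F. Building the major-seventh chord from the parallel minor on F: F–A–C–E.

F A C E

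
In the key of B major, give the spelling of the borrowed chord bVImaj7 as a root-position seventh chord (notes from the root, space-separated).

The root of bVImaj7 is the lowered 6th degree: G# becomes G. Stacking thirds in B minor on G gives G–B–D–F#.

G B D F#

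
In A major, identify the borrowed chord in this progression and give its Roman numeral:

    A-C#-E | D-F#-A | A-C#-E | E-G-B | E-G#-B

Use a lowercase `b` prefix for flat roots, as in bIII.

v

A major has the diatonic set A, Bm, C#m, D, E, F#m, G#dim. A–C#–E = A, D–F#–A = D and E–G#–B = E all belong to that set. But E–G–B is foreign: the diatonic V on degree 5 is E, whereas Em comes from A minor. It is labeled v.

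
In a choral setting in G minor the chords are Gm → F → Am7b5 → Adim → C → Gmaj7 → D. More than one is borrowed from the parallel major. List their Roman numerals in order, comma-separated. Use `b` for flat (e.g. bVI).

IV, Imaj7

G minor has the diatonic set Gm, Adim, Bb, Cm, D, Eb, F (with V from harmonic minor). Gm, F, Am7b5, Adim and D all belong to that set. C (C–E–G) is not: scale degree 4 in G minor carries Cm (iv). In G major the chord on that degree is C, so here it functions as IV, borrowed from the parallel major. But Gmaj7 (G–B–D–F#) is foreign: the diatonic i on degree 1 is Gm, whereas Gmaj7 comes from G major. It is labeled Imaj7.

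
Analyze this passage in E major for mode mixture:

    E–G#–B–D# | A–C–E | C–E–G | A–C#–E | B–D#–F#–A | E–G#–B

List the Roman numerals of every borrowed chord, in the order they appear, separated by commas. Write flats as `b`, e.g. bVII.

iv, bVI

The diatonic triads in E major are E, F#m, G#m, A, B, C#m, D#dim. E–G#–B–D# = Emaj7, A–C#–E = A, B–D#–F#–A = B7 and E–G#–B = E all belong to that set. A–C–E is not: scale degree 4 in E major carries A (IV). In E minor the chord on that degree is Am, so here it functions as iv, borrowed from the parallel minor. C–E–G doesn't fit — on degree 6 E major would have C#m (vi). C is the degree-6 chord of E minor, so it is the borrowed bVI.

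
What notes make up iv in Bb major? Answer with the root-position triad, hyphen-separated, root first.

Eb-Gb-Bb

iv is built on scale degree 4, which is Eb in both Bb major and its parallel. Building the minor chord from the parallel minor on Eb: Eb–Gb–Bb.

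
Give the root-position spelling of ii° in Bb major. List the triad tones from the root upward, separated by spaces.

C Eb Gb

ii° is built on scale degree 2, which is C in both Bb major and its parallel. In Bb minor the chord on C is C–Eb–Gb.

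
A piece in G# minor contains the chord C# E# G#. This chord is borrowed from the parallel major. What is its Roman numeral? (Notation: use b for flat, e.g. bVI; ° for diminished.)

IV

C# is scale degree 4 in G# minor. Diatonically G# minor has C#m (iv) on that degree; C#–E#–G# is instead the major chord native to G# major, so it takes the label IV.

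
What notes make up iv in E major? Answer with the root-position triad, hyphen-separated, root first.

A-C-E

iv is built on scale degree 4, which is A in both E major and its parallel. In E minor the chord on A is A–C–E.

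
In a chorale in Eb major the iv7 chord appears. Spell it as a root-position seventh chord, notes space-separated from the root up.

Ab Cb Eb Gb

The root, Ab, is scale degree 4 — the same note in Eb major and Eb minor; only the chord quality changes. In Eb minor the chord on Ab is Ab–Cb–Eb–Gb.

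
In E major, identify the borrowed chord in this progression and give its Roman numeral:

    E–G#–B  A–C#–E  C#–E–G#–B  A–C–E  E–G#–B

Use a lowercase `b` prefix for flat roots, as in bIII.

In E major the diatonic chords are E, F#m, G#m, A, B, C#m, D#dim. E–G#–B = E, A–C#–E = A and C#–E–G#–B = C#m7 all belong to that set. But A–C–E is foreign: the diatonic IV on degree 4 is A, whereas Am comes from E minor. It is labeled iv.

iv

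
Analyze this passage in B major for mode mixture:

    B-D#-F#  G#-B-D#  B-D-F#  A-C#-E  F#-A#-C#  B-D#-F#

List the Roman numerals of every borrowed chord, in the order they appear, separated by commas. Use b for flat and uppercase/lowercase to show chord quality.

The diatonic triads in B major are B, C#m, D#m, E, F#, G#m, A#dim. Of the given chords, B–D#–F# = B, G#–B–D# = G#m and F#–A#–C# = F# are diatonic. B–D–F# is not: scale degree 1 in B major carries B (I). In B minor the chord on that degree is Bm, so here it functions as i, borrowed from the parallel minor. But A–C#–E is foreign: the diatonic vii° on degree 7 is A#dim, whereas A comes from B minor. It is labeled bVII.

i, bVII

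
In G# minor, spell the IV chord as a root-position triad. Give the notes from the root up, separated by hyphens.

C#-E#-G#

IV is built on scale degree 4, which is C# in both G# minor and its parallel. In G# major the chord on C# is C#–E#–G#.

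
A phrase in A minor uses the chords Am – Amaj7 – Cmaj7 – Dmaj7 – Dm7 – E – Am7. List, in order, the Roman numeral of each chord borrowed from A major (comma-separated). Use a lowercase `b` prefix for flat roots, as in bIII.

A minor has the diatonic set Am, Bdim, C, Dm, E, F, G (with V from harmonic minor). Am, Cmaj7, Dm7, E and Am7 are all diatonic. But Amaj7 (A–C#–E–G#) is foreign: the diatonic i on degree 1 is Am, whereas Amaj7 comes from A major. It is labeled Imaj7. But Dmaj7 (D–F#–A–C#) is foreign: the diatonic iv on degree 4 is Dm, whereas Dmaj7 comes from A major. It is labeled IVmaj7.

Imaj7, IVmaj7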